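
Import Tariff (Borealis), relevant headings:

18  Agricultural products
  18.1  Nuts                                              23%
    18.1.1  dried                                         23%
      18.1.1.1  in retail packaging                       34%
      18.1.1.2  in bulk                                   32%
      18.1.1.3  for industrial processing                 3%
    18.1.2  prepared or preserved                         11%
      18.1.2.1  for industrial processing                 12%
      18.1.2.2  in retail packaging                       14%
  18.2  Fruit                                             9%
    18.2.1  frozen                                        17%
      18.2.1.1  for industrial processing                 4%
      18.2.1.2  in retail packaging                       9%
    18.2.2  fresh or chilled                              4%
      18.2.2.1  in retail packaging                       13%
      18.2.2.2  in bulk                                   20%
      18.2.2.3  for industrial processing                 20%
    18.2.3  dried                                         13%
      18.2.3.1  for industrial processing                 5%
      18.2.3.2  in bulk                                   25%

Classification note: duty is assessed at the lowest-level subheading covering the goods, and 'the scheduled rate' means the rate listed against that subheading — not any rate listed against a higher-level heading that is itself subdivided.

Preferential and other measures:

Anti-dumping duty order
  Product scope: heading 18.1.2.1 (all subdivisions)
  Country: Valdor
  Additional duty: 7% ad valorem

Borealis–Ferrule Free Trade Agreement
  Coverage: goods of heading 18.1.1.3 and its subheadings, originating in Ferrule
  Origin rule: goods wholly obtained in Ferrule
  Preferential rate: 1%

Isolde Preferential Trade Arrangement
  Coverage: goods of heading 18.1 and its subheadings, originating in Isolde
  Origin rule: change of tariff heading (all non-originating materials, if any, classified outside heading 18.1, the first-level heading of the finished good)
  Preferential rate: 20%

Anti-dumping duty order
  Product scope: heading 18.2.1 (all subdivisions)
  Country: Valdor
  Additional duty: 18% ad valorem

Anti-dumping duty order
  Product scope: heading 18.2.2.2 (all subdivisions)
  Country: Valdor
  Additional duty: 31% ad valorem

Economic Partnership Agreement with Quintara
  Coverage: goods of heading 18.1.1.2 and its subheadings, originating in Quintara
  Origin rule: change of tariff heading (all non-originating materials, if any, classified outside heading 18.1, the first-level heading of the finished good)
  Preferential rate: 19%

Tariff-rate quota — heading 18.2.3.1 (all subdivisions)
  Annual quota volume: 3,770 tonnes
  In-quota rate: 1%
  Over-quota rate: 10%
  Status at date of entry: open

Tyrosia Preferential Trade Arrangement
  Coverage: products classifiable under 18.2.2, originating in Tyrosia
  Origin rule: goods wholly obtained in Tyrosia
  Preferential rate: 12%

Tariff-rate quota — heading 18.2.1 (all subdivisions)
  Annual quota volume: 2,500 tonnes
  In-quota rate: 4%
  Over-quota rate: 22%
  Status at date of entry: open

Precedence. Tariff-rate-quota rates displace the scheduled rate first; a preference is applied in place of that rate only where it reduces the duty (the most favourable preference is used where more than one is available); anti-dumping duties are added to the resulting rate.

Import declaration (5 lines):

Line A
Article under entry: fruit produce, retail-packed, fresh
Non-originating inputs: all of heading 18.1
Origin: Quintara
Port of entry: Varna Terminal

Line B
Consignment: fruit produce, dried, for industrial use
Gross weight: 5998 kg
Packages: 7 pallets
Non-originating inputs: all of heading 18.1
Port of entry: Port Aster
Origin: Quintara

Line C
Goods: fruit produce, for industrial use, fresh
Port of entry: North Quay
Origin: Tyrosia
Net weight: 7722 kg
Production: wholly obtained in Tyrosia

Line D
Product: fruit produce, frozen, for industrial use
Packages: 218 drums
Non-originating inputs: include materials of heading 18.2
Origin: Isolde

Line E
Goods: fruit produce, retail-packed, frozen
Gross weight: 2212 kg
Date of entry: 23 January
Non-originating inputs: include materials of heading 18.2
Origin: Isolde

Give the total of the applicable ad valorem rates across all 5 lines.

Line A: fruit → 18.2; fresh → 18.2.2; retail-packed → 18.2.2.1. Scheduled 13%. Quintara agreement on 18.1.1.2: 18.2.2.1 not covered. → 13%.
Line B: fruit → 18.2; dried → 18.2.3; for industrial use → 18.2.3.1. Scheduled 5%. quota on 18.2.3.1 open → in-quota 1%; Quintara agreement on 18.1.1.2: 18.2.3.1 not covered. → 1%.
Line C: fruit → 18.2; fresh → 18.2.2; for industrial use → 18.2.2.3. Scheduled 20%. Tyrosia agreement on 18.2.2: wholly obtained → 12% available; preferential 12%. → 12%.
Line D: fruit → 18.2; frozen → 18.2.1; for industrial use → 18.2.1.1. Scheduled 4%. quota on 18.2.1 open → in-quota 4%; Isolde agreement on 18.1: 18.2.1.1 not covered. → 4%.
Line E: fruit → 18.2; frozen → 18.2.1; retail-packed → 18.2.1.2. Scheduled 9%. quota on 18.2.1 open → in-quota 4%; Isolde agreement on 18.1: 18.2.1.2 not covered. → 4%.
Sum: 13% + 1% + 12% + 4% + 4% = 34%.

34%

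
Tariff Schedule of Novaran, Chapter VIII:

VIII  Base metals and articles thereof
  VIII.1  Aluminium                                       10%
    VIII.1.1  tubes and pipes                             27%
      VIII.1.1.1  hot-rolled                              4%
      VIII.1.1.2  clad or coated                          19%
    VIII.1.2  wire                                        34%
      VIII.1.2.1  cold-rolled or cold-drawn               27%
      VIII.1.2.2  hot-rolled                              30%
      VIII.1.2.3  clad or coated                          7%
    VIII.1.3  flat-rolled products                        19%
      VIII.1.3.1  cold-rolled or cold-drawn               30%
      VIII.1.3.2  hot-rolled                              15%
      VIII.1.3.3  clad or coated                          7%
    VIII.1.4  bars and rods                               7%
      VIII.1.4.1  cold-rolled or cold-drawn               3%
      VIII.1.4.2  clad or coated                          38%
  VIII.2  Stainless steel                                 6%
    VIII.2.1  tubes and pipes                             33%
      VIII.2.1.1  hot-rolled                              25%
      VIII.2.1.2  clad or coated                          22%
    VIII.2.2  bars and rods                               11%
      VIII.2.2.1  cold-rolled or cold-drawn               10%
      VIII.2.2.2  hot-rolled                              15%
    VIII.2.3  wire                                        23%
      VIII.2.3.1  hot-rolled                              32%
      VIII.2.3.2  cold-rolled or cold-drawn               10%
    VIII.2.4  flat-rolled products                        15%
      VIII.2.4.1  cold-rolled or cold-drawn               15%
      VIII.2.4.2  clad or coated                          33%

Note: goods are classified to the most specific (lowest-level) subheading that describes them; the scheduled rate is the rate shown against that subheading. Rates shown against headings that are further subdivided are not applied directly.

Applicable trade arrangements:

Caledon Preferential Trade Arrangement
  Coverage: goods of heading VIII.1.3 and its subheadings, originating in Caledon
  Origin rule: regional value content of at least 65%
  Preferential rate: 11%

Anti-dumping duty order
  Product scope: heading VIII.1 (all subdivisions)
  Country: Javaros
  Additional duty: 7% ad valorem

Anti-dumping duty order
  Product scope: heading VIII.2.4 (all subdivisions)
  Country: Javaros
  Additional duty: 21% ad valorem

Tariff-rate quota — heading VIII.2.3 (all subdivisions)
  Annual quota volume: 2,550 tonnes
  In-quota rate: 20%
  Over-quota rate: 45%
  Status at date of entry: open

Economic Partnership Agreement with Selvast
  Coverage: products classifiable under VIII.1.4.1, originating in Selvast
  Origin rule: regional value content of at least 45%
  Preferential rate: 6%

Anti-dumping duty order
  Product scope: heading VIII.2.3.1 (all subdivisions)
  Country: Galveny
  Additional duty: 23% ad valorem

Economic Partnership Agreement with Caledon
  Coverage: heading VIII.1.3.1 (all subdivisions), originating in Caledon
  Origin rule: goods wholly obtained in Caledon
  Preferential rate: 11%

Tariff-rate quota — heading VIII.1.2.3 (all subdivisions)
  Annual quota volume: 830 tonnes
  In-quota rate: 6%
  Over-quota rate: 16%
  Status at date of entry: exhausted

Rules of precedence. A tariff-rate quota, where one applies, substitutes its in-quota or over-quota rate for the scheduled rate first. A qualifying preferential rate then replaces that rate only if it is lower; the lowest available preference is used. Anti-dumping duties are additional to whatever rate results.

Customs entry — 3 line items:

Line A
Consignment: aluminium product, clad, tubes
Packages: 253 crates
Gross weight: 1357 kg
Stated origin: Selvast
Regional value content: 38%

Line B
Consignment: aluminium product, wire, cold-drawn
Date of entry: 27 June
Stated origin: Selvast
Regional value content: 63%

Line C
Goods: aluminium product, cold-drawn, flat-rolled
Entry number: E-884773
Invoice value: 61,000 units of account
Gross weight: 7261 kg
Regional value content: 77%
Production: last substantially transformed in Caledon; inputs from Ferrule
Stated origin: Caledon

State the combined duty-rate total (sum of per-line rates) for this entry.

Line A: aluminium → VIII.1; tubes → VIII.1.1; clad → VIII.1.1.2. Scheduled 19%. Selvast agreement on VIII.1.4.1: VIII.1.1.2 not covered. → 19%.
Line B: aluminium → VIII.1; wire → VIII.1.2; cold-drawn → VIII.1.2.1. Scheduled 27%. Selvast agreement on VIII.1.4.1: VIII.1.2.1 not covered. → 27%.
Line C: aluminium → VIII.1; flat-rolled → VIII.1.3; cold-drawn → VIII.1.3.1. Scheduled 30%. Caledon agreement on VIII.1.3: RVC ≥ 65% → 11% available; Caledon agreement on VIII.1.3.1: not wholly obtained; preferential 11%. → 11%.
Sum: 19% + 27% + 11% = 57%.

57%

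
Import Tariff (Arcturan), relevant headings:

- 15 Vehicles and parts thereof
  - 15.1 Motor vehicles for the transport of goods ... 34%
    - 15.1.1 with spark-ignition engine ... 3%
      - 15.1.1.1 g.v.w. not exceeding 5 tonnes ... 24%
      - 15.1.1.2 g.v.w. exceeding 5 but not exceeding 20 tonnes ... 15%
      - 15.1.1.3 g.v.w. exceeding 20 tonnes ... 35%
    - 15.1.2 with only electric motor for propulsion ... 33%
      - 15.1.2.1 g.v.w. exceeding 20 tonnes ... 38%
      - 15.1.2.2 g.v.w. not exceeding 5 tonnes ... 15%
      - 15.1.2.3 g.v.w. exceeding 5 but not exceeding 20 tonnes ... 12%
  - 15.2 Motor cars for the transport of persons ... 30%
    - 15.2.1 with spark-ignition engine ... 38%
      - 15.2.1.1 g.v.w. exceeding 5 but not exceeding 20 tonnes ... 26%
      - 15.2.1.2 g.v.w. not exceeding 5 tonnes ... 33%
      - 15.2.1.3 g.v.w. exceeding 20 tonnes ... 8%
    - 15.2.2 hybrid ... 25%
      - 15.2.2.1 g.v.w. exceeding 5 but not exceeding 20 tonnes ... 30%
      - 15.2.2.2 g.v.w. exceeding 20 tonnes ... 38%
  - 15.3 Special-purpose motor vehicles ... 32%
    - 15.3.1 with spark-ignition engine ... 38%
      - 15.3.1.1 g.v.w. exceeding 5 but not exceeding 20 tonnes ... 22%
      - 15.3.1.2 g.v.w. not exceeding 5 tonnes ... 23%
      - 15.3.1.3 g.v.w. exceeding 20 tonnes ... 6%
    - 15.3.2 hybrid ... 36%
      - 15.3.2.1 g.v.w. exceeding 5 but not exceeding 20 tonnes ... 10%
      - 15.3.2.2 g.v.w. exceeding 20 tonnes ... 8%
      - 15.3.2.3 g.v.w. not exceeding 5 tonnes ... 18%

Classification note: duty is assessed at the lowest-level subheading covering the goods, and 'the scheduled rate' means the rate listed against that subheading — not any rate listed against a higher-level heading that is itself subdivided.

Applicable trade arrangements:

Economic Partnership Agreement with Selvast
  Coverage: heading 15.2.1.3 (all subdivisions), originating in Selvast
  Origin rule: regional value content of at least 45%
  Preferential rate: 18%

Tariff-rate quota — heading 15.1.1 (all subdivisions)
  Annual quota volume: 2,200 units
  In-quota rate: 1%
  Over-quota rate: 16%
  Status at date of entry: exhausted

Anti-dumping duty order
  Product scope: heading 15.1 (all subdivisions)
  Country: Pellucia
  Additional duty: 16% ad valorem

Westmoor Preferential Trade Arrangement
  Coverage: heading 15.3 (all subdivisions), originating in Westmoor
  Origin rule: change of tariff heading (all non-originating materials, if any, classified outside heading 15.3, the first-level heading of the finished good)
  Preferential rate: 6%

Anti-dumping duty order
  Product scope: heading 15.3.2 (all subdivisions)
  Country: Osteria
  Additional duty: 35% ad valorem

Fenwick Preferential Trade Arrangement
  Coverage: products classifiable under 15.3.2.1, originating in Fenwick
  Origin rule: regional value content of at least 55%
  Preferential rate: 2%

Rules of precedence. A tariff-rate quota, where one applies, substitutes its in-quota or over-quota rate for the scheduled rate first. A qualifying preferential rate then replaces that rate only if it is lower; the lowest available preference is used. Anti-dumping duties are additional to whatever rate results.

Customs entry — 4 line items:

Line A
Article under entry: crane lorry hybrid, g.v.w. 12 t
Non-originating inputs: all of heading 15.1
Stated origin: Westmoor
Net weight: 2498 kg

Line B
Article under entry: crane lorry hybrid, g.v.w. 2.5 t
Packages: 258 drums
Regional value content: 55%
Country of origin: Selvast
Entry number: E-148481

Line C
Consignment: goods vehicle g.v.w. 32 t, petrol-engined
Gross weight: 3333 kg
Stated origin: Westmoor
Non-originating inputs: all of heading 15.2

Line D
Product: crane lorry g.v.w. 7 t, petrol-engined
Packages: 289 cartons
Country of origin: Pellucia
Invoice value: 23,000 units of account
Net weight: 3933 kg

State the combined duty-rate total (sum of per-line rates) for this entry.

Line A: crane lorry → 15.3; hybrid → 15.3.2; g.v.w. 12 t → 15.3.2.1. Scheduled 10%. Westmoor agreement on 15.3: CTH met → 6% available; preferential 6%. → 6%.
Line B: crane lorry → 15.3; hybrid → 15.3.2; g.v.w. 2.5 t → 15.3.2.3. Scheduled 18%. Selvast agreement on 15.2.1.3: 15.3.2.3 not covered. → 18%.
Line C: goods vehicle → 15.1; petrol-engined → 15.1.1; g.v.w. 32 t → 15.1.1.3. Scheduled 35%. quota on 15.1.1 exhausted → over-quota 16%; Westmoor agreement on 15.3: 15.1.1.3 not covered. → 16%.
Line D: crane lorry → 15.3; petrol-engined → 15.3.1; g.v.w. 7 t → 15.3.1.1. Scheduled 22%. No special measure applies. → 22%.
Sum: 6% + 18% + 16% + 22% = 62%.

62%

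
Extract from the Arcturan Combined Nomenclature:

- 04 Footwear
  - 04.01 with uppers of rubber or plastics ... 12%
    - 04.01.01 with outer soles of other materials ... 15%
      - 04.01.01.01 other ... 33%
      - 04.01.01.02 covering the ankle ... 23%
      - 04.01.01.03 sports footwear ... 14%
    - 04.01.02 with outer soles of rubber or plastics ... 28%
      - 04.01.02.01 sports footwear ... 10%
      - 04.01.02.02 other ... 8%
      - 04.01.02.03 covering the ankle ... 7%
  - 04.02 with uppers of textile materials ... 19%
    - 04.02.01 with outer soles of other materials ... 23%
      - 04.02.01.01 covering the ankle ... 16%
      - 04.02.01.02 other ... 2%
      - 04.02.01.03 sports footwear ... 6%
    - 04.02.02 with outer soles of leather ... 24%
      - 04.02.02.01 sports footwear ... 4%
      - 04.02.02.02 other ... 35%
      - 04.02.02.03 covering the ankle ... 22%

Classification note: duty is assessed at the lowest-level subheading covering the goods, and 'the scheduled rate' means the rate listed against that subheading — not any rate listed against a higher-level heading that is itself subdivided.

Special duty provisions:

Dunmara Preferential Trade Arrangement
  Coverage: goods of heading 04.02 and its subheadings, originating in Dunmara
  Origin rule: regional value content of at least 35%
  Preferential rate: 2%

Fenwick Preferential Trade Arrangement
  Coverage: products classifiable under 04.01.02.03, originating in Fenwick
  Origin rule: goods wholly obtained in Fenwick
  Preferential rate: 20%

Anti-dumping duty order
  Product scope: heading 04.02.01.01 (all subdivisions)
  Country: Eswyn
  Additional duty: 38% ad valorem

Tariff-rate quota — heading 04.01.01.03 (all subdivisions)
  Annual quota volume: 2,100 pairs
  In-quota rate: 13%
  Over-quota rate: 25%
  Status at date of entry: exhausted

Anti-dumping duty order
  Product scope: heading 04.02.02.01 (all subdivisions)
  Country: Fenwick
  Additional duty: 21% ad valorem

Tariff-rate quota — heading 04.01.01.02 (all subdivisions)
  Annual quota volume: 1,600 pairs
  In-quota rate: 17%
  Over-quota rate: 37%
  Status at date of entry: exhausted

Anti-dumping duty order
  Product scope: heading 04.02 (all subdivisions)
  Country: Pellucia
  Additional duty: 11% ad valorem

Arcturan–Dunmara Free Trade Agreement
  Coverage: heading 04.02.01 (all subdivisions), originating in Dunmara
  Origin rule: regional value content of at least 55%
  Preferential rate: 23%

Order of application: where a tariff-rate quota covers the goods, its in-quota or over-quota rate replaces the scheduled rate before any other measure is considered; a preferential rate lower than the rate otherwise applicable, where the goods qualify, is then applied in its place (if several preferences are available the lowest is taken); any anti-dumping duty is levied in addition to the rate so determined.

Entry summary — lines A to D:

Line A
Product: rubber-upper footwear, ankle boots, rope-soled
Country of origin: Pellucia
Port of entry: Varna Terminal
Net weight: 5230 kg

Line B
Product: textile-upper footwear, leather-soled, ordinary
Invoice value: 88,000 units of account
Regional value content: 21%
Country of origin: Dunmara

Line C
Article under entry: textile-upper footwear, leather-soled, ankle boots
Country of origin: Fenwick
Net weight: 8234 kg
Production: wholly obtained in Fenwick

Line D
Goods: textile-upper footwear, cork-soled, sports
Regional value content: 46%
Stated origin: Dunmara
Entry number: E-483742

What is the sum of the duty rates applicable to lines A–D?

Line A: rubber-upper → 04.01; rope-soled → 04.01.01; ankle boots → 04.01.01.02. Scheduled 23%. quota on 04.01.01.02 exhausted → over-quota 37%. → 37%.
Line B: textile-upper → 04.02; leather-soled → 04.02.02; ordinary → 04.02.02.02. Scheduled 35%. Dunmara agreement on 04.02: RVC < 35%; Dunmara agreement on 04.02.01: 04.02.02.02 not covered. → 35%.
Line C: textile-upper → 04.02; leather-soled → 04.02.02; ankle boots → 04.02.02.03. Scheduled 22%. Fenwick agreement on 04.01.02.03: 04.02.02.03 not covered. → 22%.
Line D: textile-upper → 04.02; cork-soled → 04.02.01; sports → 04.02.01.03. Scheduled 6%. Dunmara agreement on 04.02: RVC ≥ 35% → 2% available; Dunmara agreement on 04.02.01: RVC < 55%; preferential 2%. → 2%.
Sum: 37% + 35% + 22% + 2% = 96%.

96%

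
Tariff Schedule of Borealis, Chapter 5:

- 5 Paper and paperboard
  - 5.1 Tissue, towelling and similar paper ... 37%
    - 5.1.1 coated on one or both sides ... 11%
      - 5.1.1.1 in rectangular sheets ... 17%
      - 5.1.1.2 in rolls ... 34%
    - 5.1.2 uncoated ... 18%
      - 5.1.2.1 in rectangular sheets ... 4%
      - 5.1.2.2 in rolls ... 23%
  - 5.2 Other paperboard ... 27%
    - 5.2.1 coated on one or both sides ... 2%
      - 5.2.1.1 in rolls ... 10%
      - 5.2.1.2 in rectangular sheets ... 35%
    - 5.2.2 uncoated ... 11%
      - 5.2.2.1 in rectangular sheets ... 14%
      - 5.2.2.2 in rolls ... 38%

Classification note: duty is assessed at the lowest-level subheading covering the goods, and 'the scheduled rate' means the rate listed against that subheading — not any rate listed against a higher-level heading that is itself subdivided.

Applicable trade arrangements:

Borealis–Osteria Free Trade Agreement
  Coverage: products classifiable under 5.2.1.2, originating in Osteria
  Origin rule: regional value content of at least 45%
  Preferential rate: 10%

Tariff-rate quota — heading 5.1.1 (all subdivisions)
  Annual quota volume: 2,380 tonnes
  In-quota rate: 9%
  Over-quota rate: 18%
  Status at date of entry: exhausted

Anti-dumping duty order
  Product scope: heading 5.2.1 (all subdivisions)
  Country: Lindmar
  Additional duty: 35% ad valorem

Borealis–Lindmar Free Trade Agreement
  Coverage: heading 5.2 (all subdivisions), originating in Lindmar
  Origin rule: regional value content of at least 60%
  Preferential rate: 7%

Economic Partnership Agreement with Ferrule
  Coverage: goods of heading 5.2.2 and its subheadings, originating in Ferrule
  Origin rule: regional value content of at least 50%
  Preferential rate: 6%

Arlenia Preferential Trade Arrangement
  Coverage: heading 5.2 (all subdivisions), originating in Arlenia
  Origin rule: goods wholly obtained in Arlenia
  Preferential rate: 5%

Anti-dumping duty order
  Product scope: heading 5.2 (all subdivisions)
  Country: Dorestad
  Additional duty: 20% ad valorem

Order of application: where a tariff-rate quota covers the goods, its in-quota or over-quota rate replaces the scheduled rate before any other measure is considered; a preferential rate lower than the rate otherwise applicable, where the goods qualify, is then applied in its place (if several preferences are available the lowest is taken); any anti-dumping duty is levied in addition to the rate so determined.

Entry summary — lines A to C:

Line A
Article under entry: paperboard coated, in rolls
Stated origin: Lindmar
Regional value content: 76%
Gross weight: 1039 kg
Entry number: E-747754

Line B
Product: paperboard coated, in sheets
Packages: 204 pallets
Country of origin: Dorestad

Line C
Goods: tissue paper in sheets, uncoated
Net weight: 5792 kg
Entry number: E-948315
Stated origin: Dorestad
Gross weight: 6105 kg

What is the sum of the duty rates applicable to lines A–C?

101%

Line A: paperboard → 5.2; coated → 5.2.1; in rolls → 5.2.1.1. Scheduled 10%. Lindmar agreement on 5.2: RVC ≥ 60% → 7% available; preferential 7%; anti-dumping (Lindmar, 5.2.1): +35%; total 7% + 35% = 42%. → 42%.
Line B: paperboard → 5.2; coated → 5.2.1; in sheets → 5.2.1.2. Scheduled 35%. anti-dumping (Dorestad, 5.2): +20%; total 35% + 20% = 55%. → 55%.
Line C: tissue paper → 5.1; uncoated → 5.1.2; in sheets → 5.1.2.1. Scheduled 4%. No special measure applies. → 4%.
Sum: 42% + 55% + 4% = 101%.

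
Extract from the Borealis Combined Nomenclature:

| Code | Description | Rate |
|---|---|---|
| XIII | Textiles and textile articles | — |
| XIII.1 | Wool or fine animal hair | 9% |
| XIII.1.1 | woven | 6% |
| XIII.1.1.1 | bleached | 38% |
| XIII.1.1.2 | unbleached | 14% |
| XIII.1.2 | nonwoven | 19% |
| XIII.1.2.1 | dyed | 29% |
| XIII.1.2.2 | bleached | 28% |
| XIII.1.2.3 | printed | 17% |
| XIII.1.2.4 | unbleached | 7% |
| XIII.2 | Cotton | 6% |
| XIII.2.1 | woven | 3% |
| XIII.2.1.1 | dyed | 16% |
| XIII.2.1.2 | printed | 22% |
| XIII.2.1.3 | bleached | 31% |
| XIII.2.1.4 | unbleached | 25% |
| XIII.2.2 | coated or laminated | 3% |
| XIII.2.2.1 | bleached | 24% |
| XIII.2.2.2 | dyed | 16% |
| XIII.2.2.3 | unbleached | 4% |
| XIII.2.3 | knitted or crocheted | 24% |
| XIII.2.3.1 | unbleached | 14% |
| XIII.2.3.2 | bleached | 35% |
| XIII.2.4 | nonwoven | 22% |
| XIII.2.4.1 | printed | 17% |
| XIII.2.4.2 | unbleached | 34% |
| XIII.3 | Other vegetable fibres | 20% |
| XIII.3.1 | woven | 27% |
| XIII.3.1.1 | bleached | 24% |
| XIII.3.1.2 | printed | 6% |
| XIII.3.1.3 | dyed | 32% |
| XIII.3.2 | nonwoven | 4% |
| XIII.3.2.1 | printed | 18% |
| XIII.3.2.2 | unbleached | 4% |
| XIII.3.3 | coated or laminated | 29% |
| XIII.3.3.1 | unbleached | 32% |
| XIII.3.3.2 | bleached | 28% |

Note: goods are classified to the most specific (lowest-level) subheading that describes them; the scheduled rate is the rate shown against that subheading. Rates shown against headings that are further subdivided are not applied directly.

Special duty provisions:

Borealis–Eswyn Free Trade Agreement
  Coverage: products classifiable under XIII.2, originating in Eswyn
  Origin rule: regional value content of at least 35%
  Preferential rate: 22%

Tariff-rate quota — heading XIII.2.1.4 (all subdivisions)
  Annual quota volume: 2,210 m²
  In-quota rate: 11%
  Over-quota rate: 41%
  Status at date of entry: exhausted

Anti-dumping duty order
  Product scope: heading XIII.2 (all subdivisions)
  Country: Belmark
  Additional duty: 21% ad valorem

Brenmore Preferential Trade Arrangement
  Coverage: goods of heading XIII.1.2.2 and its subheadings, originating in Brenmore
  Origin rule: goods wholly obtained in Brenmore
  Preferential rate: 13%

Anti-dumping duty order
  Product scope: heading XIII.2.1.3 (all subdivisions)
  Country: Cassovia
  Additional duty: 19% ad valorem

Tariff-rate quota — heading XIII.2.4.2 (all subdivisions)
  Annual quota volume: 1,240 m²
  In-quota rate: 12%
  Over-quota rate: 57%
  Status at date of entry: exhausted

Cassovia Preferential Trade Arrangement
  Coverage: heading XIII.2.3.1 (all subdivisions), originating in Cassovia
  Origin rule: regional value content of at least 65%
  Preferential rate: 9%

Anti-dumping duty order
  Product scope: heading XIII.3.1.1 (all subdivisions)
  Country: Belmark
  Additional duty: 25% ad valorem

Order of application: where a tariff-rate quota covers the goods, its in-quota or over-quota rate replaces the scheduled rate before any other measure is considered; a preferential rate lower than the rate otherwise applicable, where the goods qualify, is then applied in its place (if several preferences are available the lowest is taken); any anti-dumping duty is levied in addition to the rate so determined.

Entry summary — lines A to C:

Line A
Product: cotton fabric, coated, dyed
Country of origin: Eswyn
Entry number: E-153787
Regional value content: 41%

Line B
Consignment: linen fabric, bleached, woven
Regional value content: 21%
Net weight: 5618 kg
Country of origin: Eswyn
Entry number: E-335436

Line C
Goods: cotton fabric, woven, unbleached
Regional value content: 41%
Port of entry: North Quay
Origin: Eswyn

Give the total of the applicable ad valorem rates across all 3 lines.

62%

Line A: cotton → XIII.2; coated → XIII.2.2; dyed → XIII.2.2.2. Scheduled 16%. Eswyn agreement on XIII.2: RVC ≥ 35% → 22% available; preference 22% not lower than 16% → no reduction. → 16%.
Line B: linen → XIII.3; woven → XIII.3.1; bleached → XIII.3.1.1. Scheduled 24%. Eswyn agreement on XIII.2: XIII.3.1.1 not covered. → 24%.
Line C: cotton → XIII.2; woven → XIII.2.1; unbleached → XIII.2.1.4. Scheduled 25%. quota on XIII.2.1.4 exhausted → over-quota 41%; Eswyn agreement on XIII.2: RVC ≥ 35% → 22% available; preferential 22%. → 22%.
Sum: 16% + 24% + 22% = 62%.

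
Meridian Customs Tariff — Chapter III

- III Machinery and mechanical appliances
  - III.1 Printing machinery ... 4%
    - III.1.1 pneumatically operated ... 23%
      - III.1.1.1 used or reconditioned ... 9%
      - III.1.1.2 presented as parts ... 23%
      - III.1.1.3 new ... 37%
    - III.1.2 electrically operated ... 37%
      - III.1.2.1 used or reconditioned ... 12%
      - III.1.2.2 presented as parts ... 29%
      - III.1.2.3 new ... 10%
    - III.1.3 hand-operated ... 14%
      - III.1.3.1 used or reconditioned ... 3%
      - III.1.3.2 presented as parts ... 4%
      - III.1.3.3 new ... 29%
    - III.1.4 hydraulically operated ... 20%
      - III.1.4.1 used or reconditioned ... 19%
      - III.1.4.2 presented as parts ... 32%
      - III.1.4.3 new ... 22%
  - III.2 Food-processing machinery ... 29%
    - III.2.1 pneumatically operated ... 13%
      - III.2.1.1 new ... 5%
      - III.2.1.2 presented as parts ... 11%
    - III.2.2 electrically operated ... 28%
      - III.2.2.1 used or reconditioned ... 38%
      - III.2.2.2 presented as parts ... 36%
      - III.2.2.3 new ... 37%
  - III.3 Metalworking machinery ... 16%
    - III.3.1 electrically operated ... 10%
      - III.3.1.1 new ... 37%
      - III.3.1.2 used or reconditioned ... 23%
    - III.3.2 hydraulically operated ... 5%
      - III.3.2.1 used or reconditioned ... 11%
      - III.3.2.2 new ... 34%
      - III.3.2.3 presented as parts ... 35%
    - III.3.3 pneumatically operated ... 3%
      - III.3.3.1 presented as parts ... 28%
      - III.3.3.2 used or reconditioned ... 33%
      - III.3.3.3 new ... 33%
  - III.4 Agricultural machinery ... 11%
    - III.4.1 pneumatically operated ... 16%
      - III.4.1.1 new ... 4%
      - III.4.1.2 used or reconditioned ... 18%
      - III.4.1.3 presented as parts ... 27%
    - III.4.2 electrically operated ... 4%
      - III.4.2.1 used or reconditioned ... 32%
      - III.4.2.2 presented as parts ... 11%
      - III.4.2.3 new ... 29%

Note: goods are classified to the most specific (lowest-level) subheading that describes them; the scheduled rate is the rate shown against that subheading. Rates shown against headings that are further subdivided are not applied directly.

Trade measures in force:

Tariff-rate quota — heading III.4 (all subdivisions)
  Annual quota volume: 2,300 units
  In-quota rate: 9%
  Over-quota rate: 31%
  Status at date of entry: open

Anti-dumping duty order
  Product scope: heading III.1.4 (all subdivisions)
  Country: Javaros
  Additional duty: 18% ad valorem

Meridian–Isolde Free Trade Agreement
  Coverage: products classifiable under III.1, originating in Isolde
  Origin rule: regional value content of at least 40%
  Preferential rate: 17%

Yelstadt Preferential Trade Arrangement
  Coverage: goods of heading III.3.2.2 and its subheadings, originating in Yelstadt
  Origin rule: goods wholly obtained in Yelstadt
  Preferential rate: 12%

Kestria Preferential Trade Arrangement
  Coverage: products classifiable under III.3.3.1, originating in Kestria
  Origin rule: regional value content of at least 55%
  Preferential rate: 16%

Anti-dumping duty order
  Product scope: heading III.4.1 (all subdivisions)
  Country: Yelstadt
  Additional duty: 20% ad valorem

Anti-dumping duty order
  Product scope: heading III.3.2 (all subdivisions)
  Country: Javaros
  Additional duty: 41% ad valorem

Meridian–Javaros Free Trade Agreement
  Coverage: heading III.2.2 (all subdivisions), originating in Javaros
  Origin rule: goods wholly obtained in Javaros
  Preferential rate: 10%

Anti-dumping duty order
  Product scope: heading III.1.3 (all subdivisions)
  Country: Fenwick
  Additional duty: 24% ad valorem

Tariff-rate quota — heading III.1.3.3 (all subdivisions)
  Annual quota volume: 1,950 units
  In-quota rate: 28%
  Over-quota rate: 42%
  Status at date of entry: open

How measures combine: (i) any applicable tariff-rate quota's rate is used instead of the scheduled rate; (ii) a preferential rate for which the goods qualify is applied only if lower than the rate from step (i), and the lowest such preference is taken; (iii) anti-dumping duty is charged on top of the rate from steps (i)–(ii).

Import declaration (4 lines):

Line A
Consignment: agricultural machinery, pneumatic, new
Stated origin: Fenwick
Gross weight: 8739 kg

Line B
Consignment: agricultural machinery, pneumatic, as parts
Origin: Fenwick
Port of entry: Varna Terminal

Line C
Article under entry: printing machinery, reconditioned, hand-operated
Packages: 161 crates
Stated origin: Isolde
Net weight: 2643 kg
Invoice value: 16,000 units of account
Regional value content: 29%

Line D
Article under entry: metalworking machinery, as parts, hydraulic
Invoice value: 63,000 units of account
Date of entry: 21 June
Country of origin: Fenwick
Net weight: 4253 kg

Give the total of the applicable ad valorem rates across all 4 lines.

Line A: agricultural → III.4; pneumatic → III.4.1; new → III.4.1.1. Scheduled 4%. quota on III.4 open → in-quota 9%. → 9%.
Line B: agricultural → III.4; pneumatic → III.4.1; as parts → III.4.1.3. Scheduled 27%. quota on III.4 open → in-quota 9%. → 9%.
Line C: printing → III.1; hand-operated → III.1.3; reconditioned → III.1.3.1. Scheduled 3%. Isolde agreement on III.1: RVC < 40%. → 3%.
Line D: metalworking → III.3; hydraulic → III.3.2; as parts → III.3.2.3. Scheduled 35%. No special measure applies. → 35%.
Sum: 9% + 9% + 3% + 35% = 56%.

56%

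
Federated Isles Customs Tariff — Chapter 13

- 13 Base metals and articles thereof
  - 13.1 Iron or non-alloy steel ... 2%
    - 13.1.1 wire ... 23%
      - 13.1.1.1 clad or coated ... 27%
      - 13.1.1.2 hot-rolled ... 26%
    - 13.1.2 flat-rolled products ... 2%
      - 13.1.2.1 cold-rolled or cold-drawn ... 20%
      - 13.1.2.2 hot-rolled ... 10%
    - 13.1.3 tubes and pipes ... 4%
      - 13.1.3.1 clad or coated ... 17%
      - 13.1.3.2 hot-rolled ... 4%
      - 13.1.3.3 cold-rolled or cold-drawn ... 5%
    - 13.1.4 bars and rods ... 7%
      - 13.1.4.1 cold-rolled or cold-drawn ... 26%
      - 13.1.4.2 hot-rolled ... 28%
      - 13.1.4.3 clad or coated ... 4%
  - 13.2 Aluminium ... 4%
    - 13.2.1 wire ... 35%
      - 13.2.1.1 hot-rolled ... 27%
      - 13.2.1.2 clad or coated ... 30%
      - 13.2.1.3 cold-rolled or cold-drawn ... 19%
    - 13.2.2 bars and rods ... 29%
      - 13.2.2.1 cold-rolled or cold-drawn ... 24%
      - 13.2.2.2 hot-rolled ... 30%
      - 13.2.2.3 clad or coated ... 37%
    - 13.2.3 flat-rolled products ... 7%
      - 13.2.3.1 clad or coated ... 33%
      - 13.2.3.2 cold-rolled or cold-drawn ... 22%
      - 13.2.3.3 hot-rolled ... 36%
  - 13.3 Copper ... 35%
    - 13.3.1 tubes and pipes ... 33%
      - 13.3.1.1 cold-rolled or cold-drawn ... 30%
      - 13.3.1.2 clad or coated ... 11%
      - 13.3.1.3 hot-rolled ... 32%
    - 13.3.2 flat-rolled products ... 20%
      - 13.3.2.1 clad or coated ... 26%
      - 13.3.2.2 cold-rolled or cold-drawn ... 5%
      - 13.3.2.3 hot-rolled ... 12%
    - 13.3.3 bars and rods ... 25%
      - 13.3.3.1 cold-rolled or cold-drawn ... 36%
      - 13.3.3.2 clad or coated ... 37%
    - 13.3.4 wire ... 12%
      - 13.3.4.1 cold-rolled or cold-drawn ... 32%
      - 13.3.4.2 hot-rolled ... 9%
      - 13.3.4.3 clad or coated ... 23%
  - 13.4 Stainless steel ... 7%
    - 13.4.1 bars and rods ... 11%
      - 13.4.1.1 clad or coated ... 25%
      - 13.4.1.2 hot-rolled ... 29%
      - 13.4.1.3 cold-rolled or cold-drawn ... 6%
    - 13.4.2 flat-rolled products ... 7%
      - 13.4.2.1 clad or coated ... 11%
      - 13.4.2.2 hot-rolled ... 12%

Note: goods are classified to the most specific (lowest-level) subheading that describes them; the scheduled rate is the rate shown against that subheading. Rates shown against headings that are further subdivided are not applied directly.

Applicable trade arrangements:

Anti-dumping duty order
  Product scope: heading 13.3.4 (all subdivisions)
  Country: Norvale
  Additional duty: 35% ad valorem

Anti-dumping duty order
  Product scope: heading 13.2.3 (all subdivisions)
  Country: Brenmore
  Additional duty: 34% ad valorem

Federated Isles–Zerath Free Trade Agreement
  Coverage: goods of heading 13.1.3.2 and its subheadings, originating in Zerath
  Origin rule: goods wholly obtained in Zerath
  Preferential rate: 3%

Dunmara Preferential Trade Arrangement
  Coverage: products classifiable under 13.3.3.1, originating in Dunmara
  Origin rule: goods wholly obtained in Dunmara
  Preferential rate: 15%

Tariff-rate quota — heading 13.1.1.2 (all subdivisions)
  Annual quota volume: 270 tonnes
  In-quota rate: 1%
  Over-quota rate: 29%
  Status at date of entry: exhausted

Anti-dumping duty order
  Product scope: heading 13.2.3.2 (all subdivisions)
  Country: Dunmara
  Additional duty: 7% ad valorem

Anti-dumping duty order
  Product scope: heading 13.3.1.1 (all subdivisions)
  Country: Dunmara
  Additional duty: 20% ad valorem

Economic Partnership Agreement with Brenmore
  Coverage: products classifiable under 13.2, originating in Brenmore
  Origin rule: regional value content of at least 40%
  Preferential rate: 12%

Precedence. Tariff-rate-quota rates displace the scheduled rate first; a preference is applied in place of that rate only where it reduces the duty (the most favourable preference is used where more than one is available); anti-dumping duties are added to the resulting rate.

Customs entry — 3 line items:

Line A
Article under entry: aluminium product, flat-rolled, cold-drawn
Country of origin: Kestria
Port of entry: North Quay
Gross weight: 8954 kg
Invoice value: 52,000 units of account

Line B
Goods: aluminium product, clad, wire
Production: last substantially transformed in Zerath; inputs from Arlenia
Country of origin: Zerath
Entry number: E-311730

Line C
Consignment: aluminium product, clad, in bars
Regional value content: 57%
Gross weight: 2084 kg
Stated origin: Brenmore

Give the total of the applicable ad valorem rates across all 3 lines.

64%

Line A: aluminium → 13.2; flat-rolled → 13.2.3; cold-drawn → 13.2.3.2. Scheduled 22%. No special measure applies. → 22%.
Line B: aluminium → 13.2; wire → 13.2.1; clad → 13.2.1.2. Scheduled 30%. Zerath agreement on 13.1.3.2: 13.2.1.2 not covered. → 30%.
Line C: aluminium → 13.2; in bars → 13.2.2; clad → 13.2.2.3. Scheduled 37%. Brenmore agreement on 13.2: RVC ≥ 40% → 12% available; preferential 12%. → 12%.
Sum: 22% + 30% + 12% = 64%.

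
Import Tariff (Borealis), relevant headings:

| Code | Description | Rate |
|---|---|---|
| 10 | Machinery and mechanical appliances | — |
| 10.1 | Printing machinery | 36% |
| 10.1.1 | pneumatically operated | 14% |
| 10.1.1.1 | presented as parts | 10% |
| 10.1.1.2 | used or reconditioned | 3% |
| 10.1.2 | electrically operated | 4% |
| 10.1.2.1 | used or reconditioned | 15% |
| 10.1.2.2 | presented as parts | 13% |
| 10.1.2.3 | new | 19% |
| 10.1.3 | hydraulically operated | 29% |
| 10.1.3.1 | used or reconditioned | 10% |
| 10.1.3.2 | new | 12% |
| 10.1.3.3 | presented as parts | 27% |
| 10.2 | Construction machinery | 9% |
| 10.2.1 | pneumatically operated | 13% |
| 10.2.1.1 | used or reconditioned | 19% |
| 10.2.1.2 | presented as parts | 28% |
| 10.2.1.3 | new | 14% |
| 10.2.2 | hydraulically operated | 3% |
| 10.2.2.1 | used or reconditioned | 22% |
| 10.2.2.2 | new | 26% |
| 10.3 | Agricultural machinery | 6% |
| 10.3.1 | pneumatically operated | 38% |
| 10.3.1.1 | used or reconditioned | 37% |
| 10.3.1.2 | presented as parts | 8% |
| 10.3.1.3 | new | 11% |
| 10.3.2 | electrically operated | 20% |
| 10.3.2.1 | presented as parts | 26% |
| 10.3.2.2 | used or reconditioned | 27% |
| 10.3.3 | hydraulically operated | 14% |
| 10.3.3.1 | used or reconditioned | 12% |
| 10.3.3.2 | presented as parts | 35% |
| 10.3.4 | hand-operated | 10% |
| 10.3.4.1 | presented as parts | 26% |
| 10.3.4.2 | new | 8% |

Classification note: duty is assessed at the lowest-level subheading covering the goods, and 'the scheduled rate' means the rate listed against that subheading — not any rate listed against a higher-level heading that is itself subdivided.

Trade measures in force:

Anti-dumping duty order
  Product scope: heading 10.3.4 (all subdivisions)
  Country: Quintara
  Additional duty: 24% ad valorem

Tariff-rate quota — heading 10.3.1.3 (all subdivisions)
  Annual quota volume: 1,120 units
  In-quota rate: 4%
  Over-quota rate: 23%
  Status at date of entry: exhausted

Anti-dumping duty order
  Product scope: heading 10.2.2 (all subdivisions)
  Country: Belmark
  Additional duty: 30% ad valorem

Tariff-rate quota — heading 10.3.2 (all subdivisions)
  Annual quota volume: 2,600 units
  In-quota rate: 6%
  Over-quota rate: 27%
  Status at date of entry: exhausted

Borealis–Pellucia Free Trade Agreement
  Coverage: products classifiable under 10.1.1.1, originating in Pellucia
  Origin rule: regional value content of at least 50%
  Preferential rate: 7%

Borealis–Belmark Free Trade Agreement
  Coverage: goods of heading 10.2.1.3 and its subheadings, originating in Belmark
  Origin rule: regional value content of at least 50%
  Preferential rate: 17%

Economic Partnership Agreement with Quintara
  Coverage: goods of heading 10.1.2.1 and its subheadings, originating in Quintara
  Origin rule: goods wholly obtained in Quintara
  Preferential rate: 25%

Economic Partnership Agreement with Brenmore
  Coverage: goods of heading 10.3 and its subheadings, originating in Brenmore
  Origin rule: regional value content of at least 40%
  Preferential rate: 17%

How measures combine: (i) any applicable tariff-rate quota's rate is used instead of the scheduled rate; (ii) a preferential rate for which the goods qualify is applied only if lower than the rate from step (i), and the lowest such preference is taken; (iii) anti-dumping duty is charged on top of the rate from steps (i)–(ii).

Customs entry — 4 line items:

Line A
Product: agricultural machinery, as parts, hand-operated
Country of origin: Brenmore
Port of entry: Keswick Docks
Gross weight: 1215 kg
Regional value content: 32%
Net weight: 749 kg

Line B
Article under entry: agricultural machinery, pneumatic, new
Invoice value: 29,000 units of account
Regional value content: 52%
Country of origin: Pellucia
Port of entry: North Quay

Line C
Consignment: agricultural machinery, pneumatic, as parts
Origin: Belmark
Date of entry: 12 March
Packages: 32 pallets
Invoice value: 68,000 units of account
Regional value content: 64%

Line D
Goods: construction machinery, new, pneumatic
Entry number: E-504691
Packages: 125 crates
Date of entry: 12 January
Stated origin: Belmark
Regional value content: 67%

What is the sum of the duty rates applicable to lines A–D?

71%

Line A: agricultural → 10.3; hand-operated → 10.3.4; as parts → 10.3.4.1. Scheduled 26%. Brenmore agreement on 10.3: RVC < 40%. → 26%.
Line B: agricultural → 10.3; pneumatic → 10.3.1; new → 10.3.1.3. Scheduled 11%. quota on 10.3.1.3 exhausted → over-quota 23%; Pellucia agreement on 10.1.1.1: 10.3.1.3 not covered. → 23%.
Line C: agricultural → 10.3; pneumatic → 10.3.1; as parts → 10.3.1.2. Scheduled 8%. Belmark agreement on 10.2.1.3: 10.3.1.2 not covered. → 8%.
Line D: construction → 10.2; pneumatic → 10.2.1; new → 10.2.1.3. Scheduled 14%. Belmark agreement on 10.2.1.3: RVC ≥ 50% → 17% available; preference 17% not lower than 14% → no reduction. → 14%.
Sum: 26% + 23% + 8% + 14% = 71%.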